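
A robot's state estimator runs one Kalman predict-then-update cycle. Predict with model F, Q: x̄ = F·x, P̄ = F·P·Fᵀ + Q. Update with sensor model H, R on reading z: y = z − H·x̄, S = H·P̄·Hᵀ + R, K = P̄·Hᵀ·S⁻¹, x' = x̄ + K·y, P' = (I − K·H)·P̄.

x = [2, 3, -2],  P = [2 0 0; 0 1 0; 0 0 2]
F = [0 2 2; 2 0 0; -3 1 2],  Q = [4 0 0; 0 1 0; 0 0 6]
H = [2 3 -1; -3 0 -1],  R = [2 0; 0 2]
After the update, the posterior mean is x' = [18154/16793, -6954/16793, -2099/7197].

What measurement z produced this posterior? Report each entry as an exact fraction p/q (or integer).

x̄ = F·x = [2, 4, -7]
P̄ = F·P·Fᵀ + Q = [16 0 10; 0 9 -12; 10 -12 33]
S = H·P̄·Hᵀ + R = [212 -17; -17 239]
K = P̄·Hᵀ·S⁻¹ = [1424/16793 -3974/16793; 3175/16793 1069/16793; -1826/7197 -2027/7197]
x' − x̄ = [-15432/16793, -74126/16793, 48280/7197] = K·y
y = (KᵀK)⁻¹·Kᵀ·(x' − x̄) = [-22, -4]
z = y + H·x̄ = [-22, -4] + [23, 1] = [1, -3]

z = [1, -3]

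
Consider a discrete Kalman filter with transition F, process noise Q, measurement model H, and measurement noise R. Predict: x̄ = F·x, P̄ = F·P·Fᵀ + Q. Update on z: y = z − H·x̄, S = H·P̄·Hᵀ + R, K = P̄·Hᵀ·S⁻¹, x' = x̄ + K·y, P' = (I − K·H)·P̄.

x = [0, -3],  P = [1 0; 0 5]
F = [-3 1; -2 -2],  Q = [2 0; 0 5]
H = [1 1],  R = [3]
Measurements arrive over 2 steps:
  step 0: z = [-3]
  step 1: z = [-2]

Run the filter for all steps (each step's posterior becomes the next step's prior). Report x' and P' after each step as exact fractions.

step 0: x̄ = F·x = [-3, 6]
step 0: P̄ = F·P·Fᵀ + Q = [16 -4; -4 29]
step 0: y = z − H·x̄ = [-6]
step 0: S = H·P̄·Hᵀ + R = [40]
step 0: K = P̄·Hᵀ·S⁻¹ = [3/10; 5/8]
step 0: x' = x̄ + K·y = [-24/5, 9/4]
step 0: P' = (I − K·H)·P̄ = [62/5 -23/2; -23/2 107/8]
step 1: x̄ = F·x = [333/20, 51/10]
step 1: P̄ = F·P·Fᵀ + Q = [7839/40 33/20; 33/20 161/10]
step 1: y = z − H·x̄ = [-95/4]
step 1: S = H·P̄·Hᵀ + R = [1747/8]
step 1: K = P̄·Hᵀ·S⁻¹ = [1581/1747; 142/1747]
step 1: x' = x̄ + K·y = [-42306/8735, 27686/8735]
step 1: P' = (I − K·H)·P̄ = [149616/8735 -125901/8735; -125901/8735 128031/8735]

step 0: x' = [-24/5, 9/4], P' = [62/5 -23/2; -23/2 107/8]
step 1: x' = [-42306/8735, 27686/8735], P' = [149616/8735 -125901/8735; -125901/8735 128031/8735]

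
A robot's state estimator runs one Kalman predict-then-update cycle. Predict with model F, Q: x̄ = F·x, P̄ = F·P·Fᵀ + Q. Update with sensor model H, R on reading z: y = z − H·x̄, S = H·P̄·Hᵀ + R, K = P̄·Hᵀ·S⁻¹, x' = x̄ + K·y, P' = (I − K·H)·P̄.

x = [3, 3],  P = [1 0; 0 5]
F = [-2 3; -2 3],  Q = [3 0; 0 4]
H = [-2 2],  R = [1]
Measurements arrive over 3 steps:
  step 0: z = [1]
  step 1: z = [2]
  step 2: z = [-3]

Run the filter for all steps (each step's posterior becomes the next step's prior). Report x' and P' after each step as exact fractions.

step 0: x' = [81/29, 95/29], P' = [1472/29 1469/29; 1469/29 1473/29]
step 1: x' = [111/29, 139/29], P' = [1568/29 1565/29; 1565/29 1569/29]
step 2: x' = [213/29, 171/29], P' = [1664/29 1661/29; 1661/29 1665/29]

step 0: x̄ = F·x = [3, 3]
step 0: P̄ = F·P·Fᵀ + Q = [52 49; 49 53]
step 0: y = z − H·x̄ = [1]
step 0: S = H·P̄·Hᵀ + R = [29]
step 0: K = P̄·Hᵀ·S⁻¹ = [-6/29; 8/29]
step 0: x' = x̄ + K·y = [81/29, 95/29]
step 0: P' = (I − K·H)·P̄ = [1472/29 1469/29; 1469/29 1473/29]
step 1: x̄ = F·x = [123/29, 123/29]
step 1: P̄ = F·P·Fᵀ + Q = [1604/29 1517/29; 1517/29 1633/29]
step 1: y = z − H·x̄ = [2]
step 1: S = H·P̄·Hᵀ + R = [29]
step 1: K = P̄·Hᵀ·S⁻¹ = [-6/29; 8/29]
step 1: x' = x̄ + K·y = [111/29, 139/29]
step 1: P' = (I − K·H)·P̄ = [1568/29 1565/29; 1565/29 1569/29]
step 2: x̄ = F·x = [195/29, 195/29]
step 2: P̄ = F·P·Fᵀ + Q = [1700/29 1613/29; 1613/29 1729/29]
step 2: y = z − H·x̄ = [-3]
step 2: S = H·P̄·Hᵀ + R = [29]
step 2: K = P̄·Hᵀ·S⁻¹ = [-6/29; 8/29]
step 2: x' = x̄ + K·y = [213/29, 171/29]
step 2: P' = (I − K·H)·P̄ = [1664/29 1661/29; 1661/29 1665/29]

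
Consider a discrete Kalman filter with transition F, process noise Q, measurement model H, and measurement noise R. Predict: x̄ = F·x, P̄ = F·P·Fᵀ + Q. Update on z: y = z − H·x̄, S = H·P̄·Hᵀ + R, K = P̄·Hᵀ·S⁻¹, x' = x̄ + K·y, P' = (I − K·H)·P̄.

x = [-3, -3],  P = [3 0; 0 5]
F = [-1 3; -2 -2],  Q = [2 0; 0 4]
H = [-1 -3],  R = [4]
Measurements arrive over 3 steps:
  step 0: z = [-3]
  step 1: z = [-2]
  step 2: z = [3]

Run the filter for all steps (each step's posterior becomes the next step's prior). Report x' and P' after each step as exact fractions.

step 0: x' = [-45/13, 30/13], P' = [5608/117 -628/39; -628/39 76/13]
step 1: x' = [558736/103367, -116140/103367], P' = [1261928/103367 -375812/103367; -375812/103367 156164/103367]
step 2: x' = [-736967/25898629, -27821394/25898629], P' = [282134520/25898629 -84445260/25898629; -84445260/25898629 36367180/25898629]

step 0: x̄ = F·x = [-6, 12]
step 0: P̄ = F·P·Fᵀ + Q = [50 -24; -24 36]
step 0: y = z − H·x̄ = [27]
step 0: S = H·P̄·Hᵀ + R = [234]
step 0: K = P̄·Hᵀ·S⁻¹ = [11/117; -14/39]
step 0: x' = x̄ + K·y = [-45/13, 30/13]
step 0: P' = (I − K·H)·P̄ = [5608/117 -628/39; -628/39 76/13]
step 1: x̄ = F·x = [135/13, 30/13]
step 1: P̄ = F·P·Fᵀ + Q = [23302/117 14648/117; 14648/117 10564/117]
step 1: y = z − H·x̄ = [199/13]
step 1: S = H·P̄·Hᵀ + R = [206734/117]
step 1: K = P̄·Hᵀ·S⁻¹ = [-33623/103367; -23170/103367]
step 1: x' = x̄ + K·y = [558736/103367, -116140/103367]
step 1: P' = (I − K·H)·P̄ = [1261928/103367 -375812/103367; -375812/103367 156164/103367]
step 2: x̄ = F·x = [-907156/103367, -80472/9397]
step 2: P̄ = F·P·Fᵀ + Q = [5129010/103367 280920/9397; 280920/9397 279940/9397]
step 2: y = z − H·x̄ = [-3252631/103367]
step 2: S = H·P̄·Hᵀ + R = [51797258/103367]
step 2: K = P̄·Hᵀ·S⁻¹ = [-7199685/25898629; -6164070/25898629]
step 2: x' = x̄ + K·y = [-736967/25898629, -27821394/25898629]
step 2: P' = (I − K·H)·P̄ = [282134520/25898629 -84445260/25898629; -84445260/25898629 36367180/25898629]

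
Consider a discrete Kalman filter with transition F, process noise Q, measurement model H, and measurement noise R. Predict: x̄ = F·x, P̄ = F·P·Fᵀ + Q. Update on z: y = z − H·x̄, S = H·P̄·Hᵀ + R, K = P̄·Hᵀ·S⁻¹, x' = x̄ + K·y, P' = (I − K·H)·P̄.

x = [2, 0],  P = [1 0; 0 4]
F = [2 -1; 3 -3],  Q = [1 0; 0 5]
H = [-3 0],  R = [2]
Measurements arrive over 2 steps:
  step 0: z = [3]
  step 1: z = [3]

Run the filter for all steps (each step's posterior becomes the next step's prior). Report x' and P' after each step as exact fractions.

step 0: x̄ = F·x = [4, 6]
step 0: P̄ = F·P·Fᵀ + Q = [9 18; 18 50]
step 0: y = z − H·x̄ = [15]
step 0: S = H·P̄·Hᵀ + R = [83]
step 0: K = P̄·Hᵀ·S⁻¹ = [-27/83; -54/83]
step 0: x' = x̄ + K·y = [-73/83, -312/83]
step 0: P' = (I − K·H)·P̄ = [18/83 36/83; 36/83 1234/83]
step 1: x̄ = F·x = [2, 717/83]
step 1: P̄ = F·P·Fᵀ + Q = [15 42; 42 11035/83]
step 1: y = z − H·x̄ = [9]
step 1: S = H·P̄·Hᵀ + R = [137]
step 1: K = P̄·Hᵀ·S⁻¹ = [-45/137; -126/137]
step 1: x' = x̄ + K·y = [-131/137, 4107/11371]
step 1: P' = (I − K·H)·P̄ = [30/137 84/137; 84/137 194087/11371]

step 0: x' = [-73/83, -312/83], P' = [18/83 36/83; 36/83 1234/83]
step 1: x' = [-131/137, 4107/11371], P' = [30/137 84/137; 84/137 194087/11371]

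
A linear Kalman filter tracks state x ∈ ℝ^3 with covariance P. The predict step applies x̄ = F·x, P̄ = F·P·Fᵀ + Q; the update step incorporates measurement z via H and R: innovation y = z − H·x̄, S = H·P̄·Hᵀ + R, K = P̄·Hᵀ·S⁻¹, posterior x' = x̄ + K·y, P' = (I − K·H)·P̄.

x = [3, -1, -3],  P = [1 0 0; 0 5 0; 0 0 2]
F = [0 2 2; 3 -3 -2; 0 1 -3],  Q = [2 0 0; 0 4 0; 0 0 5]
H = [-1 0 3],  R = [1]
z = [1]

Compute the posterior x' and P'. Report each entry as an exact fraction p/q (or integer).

x̄ = F·x = [-8, 18, 8]
P̄ = F·P·Fᵀ + Q = [30 -38 -2; -38 66 -3; -2 -3 28]
y = z − H·x̄ = [-31]
S = H·P̄·Hᵀ + R = [295]
K = P̄·Hᵀ·S⁻¹ = [-36/295; 29/295; 86/295]
x' = x̄ + K·y = [-1244/295, 4411/295, -306/295]
P' = (I − K·H)·P̄ = [7554/295 -10166/295 2506/295; -10166/295 18629/295 -3379/295; 2506/295 -3379/295 864/295]

x' = [-1244/295, 4411/295, -306/295]
P' = [7554/295 -10166/295 2506/295; -10166/295 18629/295 -3379/295; 2506/295 -3379/295 864/295]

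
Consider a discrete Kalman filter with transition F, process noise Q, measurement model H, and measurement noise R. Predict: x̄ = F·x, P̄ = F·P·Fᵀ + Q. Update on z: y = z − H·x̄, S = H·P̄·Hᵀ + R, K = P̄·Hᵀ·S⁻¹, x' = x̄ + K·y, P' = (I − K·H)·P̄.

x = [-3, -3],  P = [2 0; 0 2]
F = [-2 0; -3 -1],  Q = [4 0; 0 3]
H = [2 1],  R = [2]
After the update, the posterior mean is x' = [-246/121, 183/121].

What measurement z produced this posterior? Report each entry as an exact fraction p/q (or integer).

x̄ = F·x = [6, 12]
P̄ = F·P·Fᵀ + Q = [12 12; 12 23]
S = H·P̄·Hᵀ + R = [121]
K = P̄·Hᵀ·S⁻¹ = [36/121; 47/121]
x' − x̄ = [-972/121, -1269/121] = K·y
y = (KᵀK)⁻¹·Kᵀ·(x' − x̄) = [-27]
z = y + H·x̄ = [-27] + [24] = [-3]

z = [-3]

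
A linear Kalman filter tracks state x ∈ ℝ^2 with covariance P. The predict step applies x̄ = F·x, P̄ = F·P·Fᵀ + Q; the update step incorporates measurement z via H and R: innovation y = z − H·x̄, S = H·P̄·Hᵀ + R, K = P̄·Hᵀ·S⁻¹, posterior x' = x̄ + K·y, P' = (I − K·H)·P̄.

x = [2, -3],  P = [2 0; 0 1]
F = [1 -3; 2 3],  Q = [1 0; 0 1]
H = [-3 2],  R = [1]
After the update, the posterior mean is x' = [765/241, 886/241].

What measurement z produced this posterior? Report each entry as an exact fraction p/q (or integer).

z = [-2]

x̄ = F·x = [11, -5]
P̄ = F·P·Fᵀ + Q = [12 -5; -5 18]
S = H·P̄·Hᵀ + R = [241]
K = P̄·Hᵀ·S⁻¹ = [-46/241; 51/241]
x' − x̄ = [-1886/241, 2091/241] = K·y
y = (KᵀK)⁻¹·Kᵀ·(x' − x̄) = [41]
z = y + H·x̄ = [41] + [-43] = [-2]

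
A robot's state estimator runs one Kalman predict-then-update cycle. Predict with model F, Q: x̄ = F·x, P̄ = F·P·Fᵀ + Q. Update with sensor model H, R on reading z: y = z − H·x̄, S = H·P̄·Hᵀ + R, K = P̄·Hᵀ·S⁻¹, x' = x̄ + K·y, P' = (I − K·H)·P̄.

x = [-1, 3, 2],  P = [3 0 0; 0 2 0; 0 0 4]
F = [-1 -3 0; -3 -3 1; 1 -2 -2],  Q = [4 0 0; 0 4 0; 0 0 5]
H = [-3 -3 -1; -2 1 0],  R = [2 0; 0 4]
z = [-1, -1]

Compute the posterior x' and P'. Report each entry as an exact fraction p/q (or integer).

x' = [35747/52029, 66017/52029, -255497/52029]
P' = [28616/52029 5300/52029 -89948/52029; 5300/52029 94916/52029 -277808/52029; -89948/52029 -277808/52029 1103210/52029]

x̄ = F·x = [-8, -4, -11]
P̄ = F·P·Fᵀ + Q = [25 27 9; 27 53 -5; 9 -5 32]
y = z − H·x̄ = [-48, -13]
S = H·P̄·Hᵀ + R = [1246 95; 95 49]
K = P̄·Hᵀ·S⁻¹ = [-5900/52029 -12983/52029; -11420/52029 21079/52029; 29/52029 -24478/52029]
x' = x̄ + K·y = [35747/52029, 66017/52029, -255497/52029]
P' = (I − K·H)·P̄ = [28616/52029 5300/52029 -89948/52029; 5300/52029 94916/52029 -277808/52029; -89948/52029 -277808/52029 1103210/52029]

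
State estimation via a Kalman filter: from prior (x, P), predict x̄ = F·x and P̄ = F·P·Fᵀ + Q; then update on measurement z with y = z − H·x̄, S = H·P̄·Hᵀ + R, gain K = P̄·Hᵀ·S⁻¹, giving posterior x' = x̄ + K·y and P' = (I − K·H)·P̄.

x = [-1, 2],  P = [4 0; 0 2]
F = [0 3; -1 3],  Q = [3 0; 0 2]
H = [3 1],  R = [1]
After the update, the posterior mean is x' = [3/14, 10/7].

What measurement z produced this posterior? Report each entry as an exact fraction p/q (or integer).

x̄ = F·x = [6, 7]
P̄ = F·P·Fᵀ + Q = [21 18; 18 24]
S = H·P̄·Hᵀ + R = [322]
K = P̄·Hᵀ·S⁻¹ = [81/322; 39/161]
x' − x̄ = [-81/14, -39/7] = K·y
y = (KᵀK)⁻¹·Kᵀ·(x' − x̄) = [-23]
z = y + H·x̄ = [-23] + [25] = [2]

z = [2]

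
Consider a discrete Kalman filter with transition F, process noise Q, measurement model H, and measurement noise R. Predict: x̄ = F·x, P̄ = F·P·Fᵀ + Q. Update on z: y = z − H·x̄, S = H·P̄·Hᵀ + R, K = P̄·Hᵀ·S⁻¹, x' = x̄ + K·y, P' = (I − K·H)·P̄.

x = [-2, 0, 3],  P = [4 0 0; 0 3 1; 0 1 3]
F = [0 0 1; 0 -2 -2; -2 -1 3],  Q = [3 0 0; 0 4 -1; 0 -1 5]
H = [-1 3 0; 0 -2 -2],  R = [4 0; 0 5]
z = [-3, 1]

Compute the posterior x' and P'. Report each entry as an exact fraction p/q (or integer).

x' = [2667/6073, -29376/30365, 23921/30365]
P' = [19068/6073 5584/6073 -4729/6073; 5584/6073 21344/30365 -19729/30365; -4729/6073 -19729/30365 109753/60730]

x̄ = F·x = [3, -6, 13]
P̄ = F·P·Fᵀ + Q = [6 -8 8; -8 36 -17; 8 -17 45]
y = z − H·x̄ = [18, 15]
S = H·P̄·Hᵀ + R = [382 -114; -114 193]
K = P̄·Hᵀ·S⁻¹ = [-579/6073 -342/6073; 9028/30365 -646/30365; -17771/60730 -14059/30365]
x' = x̄ + K·y = [2667/6073, -29376/30365, 23921/30365]
P' = (I − K·H)·P̄ = [19068/6073 5584/6073 -4729/6073; 5584/6073 21344/30365 -19729/30365; -4729/6073 -19729/30365 109753/60730]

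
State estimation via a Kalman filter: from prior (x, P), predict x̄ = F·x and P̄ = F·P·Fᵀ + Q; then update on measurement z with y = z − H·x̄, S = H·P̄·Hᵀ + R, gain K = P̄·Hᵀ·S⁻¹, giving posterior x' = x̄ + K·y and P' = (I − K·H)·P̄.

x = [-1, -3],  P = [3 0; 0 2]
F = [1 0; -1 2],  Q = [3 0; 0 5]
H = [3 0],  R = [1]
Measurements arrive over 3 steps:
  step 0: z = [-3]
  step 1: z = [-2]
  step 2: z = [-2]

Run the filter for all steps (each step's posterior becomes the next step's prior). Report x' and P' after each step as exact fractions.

step 0: x̄ = F·x = [-1, -5]
step 0: P̄ = F·P·Fᵀ + Q = [6 -3; -3 16]
step 0: y = z − H·x̄ = [0]
step 0: S = H·P̄·Hᵀ + R = [55]
step 0: K = P̄·Hᵀ·S⁻¹ = [18/55; -9/55]
step 0: x' = x̄ + K·y = [-1, -5]
step 0: P' = (I − K·H)·P̄ = [6/55 -3/55; -3/55 799/55]
step 1: x̄ = F·x = [-1, -9]
step 1: P̄ = F·P·Fᵀ + Q = [171/55 -12/55; -12/55 3489/55]
step 1: y = z − H·x̄ = [1]
step 1: S = H·P̄·Hᵀ + R = [1594/55]
step 1: K = P̄·Hᵀ·S⁻¹ = [513/1594; -18/797]
step 1: x' = x̄ + K·y = [-1081/1594, -7191/797]
step 1: P' = (I − K·H)·P̄ = [171/1594 -6/797; -6/797 50547/797]
step 2: x̄ = F·x = [-1081/1594, -27683/1594]
step 2: P̄ = F·P·Fᵀ + Q = [4953/1594 -195/1594; -195/1594 412565/1594]
step 2: y = z − H·x̄ = [55/1594]
step 2: S = H·P̄·Hᵀ + R = [46171/1594]
step 2: K = P̄·Hᵀ·S⁻¹ = [14859/46171; -585/46171]
step 2: x' = x̄ + K·y = [-30799/46171, -801872/46171]
step 2: P' = (I − K·H)·P̄ = [4953/46171 -195/46171; -195/46171 11949935/46171]

step 0: x' = [-1, -5], P' = [6/55 -3/55; -3/55 799/55]
step 1: x' = [-1081/1594, -7191/797], P' = [171/1594 -6/797; -6/797 50547/797]
step 2: x' = [-30799/46171, -801872/46171], P' = [4953/46171 -195/46171; -195/46171 11949935/46171]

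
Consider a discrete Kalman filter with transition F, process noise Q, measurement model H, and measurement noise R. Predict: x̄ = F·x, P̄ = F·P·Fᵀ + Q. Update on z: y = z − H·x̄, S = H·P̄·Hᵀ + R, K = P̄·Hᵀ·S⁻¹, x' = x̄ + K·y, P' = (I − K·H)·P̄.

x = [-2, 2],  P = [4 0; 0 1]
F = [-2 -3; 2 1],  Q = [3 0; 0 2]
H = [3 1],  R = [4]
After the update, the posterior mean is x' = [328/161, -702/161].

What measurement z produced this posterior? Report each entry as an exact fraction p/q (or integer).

z = [2]

x̄ = F·x = [-2, -2]
P̄ = F·P·Fᵀ + Q = [28 -19; -19 19]
S = H·P̄·Hᵀ + R = [161]
K = P̄·Hᵀ·S⁻¹ = [65/161; -38/161]
x' − x̄ = [650/161, -380/161] = K·y
y = (KᵀK)⁻¹·Kᵀ·(x' − x̄) = [10]
z = y + H·x̄ = [10] + [-8] = [2]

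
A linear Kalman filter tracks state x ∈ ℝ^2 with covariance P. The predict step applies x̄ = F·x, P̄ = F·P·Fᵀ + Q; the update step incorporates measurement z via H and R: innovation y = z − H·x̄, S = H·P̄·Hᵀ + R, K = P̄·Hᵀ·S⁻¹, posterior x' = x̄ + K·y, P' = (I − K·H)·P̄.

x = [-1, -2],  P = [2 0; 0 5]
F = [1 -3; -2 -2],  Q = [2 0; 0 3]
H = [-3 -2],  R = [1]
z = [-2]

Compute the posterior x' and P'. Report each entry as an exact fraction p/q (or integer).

x' = [-585/878, 884/439]
P' = [3421/878 -2516/439; -2516/439 3809/439]

x̄ = F·x = [5, 6]
P̄ = F·P·Fᵀ + Q = [49 26; 26 31]
y = z − H·x̄ = [25]
S = H·P̄·Hᵀ + R = [878]
K = P̄·Hᵀ·S⁻¹ = [-199/878; -70/439]
x' = x̄ + K·y = [-585/878, 884/439]
P' = (I − K·H)·P̄ = [3421/878 -2516/439; -2516/439 3809/439]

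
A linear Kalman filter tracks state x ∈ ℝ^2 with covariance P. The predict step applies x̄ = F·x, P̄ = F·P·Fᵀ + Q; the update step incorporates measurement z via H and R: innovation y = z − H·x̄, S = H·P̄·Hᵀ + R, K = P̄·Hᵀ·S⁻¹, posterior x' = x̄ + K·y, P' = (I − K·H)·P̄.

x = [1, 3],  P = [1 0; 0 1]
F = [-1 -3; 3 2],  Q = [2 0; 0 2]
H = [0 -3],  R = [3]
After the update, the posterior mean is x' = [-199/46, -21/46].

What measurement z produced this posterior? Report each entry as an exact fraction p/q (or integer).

x̄ = F·x = [-10, 9]
P̄ = F·P·Fᵀ + Q = [12 -9; -9 15]
S = H·P̄·Hᵀ + R = [138]
K = P̄·Hᵀ·S⁻¹ = [9/46; -15/46]
x' − x̄ = [261/46, -435/46] = K·y
y = (KᵀK)⁻¹·Kᵀ·(x' − x̄) = [29]
z = y + H·x̄ = [29] + [-27] = [2]

z = [2]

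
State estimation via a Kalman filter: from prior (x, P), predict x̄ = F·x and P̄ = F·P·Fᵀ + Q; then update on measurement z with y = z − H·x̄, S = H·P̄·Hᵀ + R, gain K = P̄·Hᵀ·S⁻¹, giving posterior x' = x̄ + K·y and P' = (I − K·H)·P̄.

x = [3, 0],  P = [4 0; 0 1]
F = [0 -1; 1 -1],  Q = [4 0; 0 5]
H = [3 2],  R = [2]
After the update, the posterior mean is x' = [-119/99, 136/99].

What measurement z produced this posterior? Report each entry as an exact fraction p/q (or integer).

z = [-1]

x̄ = F·x = [0, 3]
P̄ = F·P·Fᵀ + Q = [5 1; 1 10]
S = H·P̄·Hᵀ + R = [99]
K = P̄·Hᵀ·S⁻¹ = [17/99; 23/99]
x' − x̄ = [-119/99, -161/99] = K·y
y = (KᵀK)⁻¹·Kᵀ·(x' − x̄) = [-7]
z = y + H·x̄ = [-7] + [6] = [-1]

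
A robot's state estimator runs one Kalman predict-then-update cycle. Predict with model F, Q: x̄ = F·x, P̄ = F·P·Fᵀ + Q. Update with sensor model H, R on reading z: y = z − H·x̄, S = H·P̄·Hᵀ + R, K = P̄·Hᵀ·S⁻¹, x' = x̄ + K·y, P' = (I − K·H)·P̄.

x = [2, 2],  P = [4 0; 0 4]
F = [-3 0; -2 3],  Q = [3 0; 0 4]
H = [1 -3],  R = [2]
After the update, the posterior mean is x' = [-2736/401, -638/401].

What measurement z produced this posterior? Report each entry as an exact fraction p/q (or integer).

z = [-2]

x̄ = F·x = [-6, 2]
P̄ = F·P·Fᵀ + Q = [39 24; 24 56]
S = H·P̄·Hᵀ + R = [401]
K = P̄·Hᵀ·S⁻¹ = [-33/401; -144/401]
x' − x̄ = [-330/401, -1440/401] = K·y
y = (KᵀK)⁻¹·Kᵀ·(x' − x̄) = [10]
z = y + H·x̄ = [10] + [-12] = [-2]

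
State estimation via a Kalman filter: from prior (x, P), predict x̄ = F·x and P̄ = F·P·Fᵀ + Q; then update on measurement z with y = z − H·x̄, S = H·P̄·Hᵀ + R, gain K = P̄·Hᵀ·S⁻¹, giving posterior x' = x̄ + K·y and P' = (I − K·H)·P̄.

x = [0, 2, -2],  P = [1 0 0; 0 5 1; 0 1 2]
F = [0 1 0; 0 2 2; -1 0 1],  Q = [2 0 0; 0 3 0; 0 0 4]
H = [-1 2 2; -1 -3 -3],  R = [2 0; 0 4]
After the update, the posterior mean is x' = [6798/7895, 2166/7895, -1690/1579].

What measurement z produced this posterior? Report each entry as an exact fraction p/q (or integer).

z = [-2, 2]

x̄ = F·x = [2, 0, -2]
P̄ = F·P·Fᵀ + Q = [7 12 1; 12 39 6; 1 6 7]
S = H·P̄·Hᵀ + R = [189 -328; -328 611]
K = P̄·Hᵀ·S⁻¹ = [-3479/7895 -2462/7895; -558/7895 -2199/7895; 431/1579 128/1579]
x' − x̄ = [-8992/7895, 2166/7895, 1468/1579] = K·y
y = (KᵀK)⁻¹·Kᵀ·(x' − x̄) = [4, -2]
z = y + H·x̄ = [4, -2] + [-6, 4] = [-2, 2]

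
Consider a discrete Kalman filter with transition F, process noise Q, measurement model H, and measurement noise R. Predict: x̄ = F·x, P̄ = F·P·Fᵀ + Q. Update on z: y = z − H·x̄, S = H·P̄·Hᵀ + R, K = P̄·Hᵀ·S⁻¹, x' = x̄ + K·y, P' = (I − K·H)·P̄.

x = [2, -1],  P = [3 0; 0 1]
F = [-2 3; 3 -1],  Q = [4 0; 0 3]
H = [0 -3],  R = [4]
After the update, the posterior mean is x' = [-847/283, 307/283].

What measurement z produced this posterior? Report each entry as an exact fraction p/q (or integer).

z = [-3]

x̄ = F·x = [-7, 7]
P̄ = F·P·Fᵀ + Q = [25 -21; -21 31]
S = H·P̄·Hᵀ + R = [283]
K = P̄·Hᵀ·S⁻¹ = [63/283; -93/283]
x' − x̄ = [1134/283, -1674/283] = K·y
y = (KᵀK)⁻¹·Kᵀ·(x' − x̄) = [18]
z = y + H·x̄ = [18] + [-21] = [-3]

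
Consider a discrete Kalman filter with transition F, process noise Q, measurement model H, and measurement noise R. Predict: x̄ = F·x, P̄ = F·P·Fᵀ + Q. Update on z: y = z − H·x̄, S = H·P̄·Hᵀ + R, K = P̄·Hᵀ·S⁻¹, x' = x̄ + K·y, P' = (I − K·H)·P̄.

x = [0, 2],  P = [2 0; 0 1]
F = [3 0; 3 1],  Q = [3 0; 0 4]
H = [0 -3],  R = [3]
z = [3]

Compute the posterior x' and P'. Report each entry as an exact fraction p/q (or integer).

x̄ = F·x = [0, 2]
P̄ = F·P·Fᵀ + Q = [21 18; 18 23]
y = z − H·x̄ = [9]
S = H·P̄·Hᵀ + R = [210]
K = P̄·Hᵀ·S⁻¹ = [-9/35; -23/70]
x' = x̄ + K·y = [-81/35, -67/70]
P' = (I − K·H)·P̄ = [249/35 9/35; 9/35 23/70]

x' = [-81/35, -67/70]
P' = [249/35 9/35; 9/35 23/70]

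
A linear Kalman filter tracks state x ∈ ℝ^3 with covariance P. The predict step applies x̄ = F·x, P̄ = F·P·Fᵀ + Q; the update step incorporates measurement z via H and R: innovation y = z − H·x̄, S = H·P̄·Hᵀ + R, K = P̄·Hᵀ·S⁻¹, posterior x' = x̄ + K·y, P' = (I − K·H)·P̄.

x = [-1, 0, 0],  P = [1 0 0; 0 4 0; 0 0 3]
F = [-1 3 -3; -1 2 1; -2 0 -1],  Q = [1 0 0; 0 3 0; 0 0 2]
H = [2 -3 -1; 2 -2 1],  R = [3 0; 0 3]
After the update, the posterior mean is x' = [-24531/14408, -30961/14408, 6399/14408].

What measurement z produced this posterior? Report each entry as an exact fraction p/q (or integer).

z = [3, 1]

x̄ = F·x = [1, 1, 2]
P̄ = F·P·Fᵀ + Q = [65 16 11; 16 23 -1; 11 -1 9]
S = H·P̄·Hᵀ + R = [237 230; 230 284]
K = P̄·Hᵀ·S⁻¹ = [-2453/7204 9503/14408; -3387/7204 4725/14408; -1523/7204 4141/14408]
x' − x̄ = [-38939/14408, -45369/14408, -22417/14408] = K·y
y = (KᵀK)⁻¹·Kᵀ·(x' − x̄) = [6, -1]
z = y + H·x̄ = [6, -1] + [-3, 2] = [3, 1]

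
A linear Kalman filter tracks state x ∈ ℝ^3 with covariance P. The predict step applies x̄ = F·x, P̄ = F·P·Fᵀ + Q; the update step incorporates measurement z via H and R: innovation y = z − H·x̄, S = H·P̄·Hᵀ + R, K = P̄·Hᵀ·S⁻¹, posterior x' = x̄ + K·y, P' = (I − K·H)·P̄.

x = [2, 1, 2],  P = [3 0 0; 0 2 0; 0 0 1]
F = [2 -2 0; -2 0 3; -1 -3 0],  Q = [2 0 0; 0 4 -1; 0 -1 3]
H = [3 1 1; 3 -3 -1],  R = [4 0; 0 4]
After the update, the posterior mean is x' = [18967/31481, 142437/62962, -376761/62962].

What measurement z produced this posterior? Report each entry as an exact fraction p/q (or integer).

z = [-2, 1]

x̄ = F·x = [2, 2, -5]
P̄ = F·P·Fᵀ + Q = [22 -12 6; -12 25 5; 6 5 24]
S = H·P̄·Hᵀ + R = [225 151; 151 661]
K = P̄·Hᵀ·S⁻¹ = [6291/31481 3135/31481; 6775/62962 -12597/62962; 17119/62962 -5911/62962]
x' − x̄ = [-43995/31481, 16513/62962, -61951/62962] = K·y
y = (KᵀK)⁻¹·Kᵀ·(x' − x̄) = [-5, -4]
z = y + H·x̄ = [-5, -4] + [3, 5] = [-2, 1]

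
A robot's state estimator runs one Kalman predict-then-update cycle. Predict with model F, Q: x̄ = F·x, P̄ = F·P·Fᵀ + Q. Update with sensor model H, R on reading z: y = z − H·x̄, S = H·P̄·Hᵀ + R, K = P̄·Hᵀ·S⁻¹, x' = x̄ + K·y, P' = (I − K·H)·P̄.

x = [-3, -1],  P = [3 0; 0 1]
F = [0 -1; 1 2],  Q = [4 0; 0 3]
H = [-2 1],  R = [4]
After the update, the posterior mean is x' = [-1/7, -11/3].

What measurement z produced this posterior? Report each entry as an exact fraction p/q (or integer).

z = [-3]

x̄ = F·x = [1, -5]
P̄ = F·P·Fᵀ + Q = [5 -2; -2 10]
S = H·P̄·Hᵀ + R = [42]
K = P̄·Hᵀ·S⁻¹ = [-2/7; 1/3]
x' − x̄ = [-8/7, 4/3] = K·y
y = (KᵀK)⁻¹·Kᵀ·(x' − x̄) = [4]
z = y + H·x̄ = [4] + [-7] = [-3]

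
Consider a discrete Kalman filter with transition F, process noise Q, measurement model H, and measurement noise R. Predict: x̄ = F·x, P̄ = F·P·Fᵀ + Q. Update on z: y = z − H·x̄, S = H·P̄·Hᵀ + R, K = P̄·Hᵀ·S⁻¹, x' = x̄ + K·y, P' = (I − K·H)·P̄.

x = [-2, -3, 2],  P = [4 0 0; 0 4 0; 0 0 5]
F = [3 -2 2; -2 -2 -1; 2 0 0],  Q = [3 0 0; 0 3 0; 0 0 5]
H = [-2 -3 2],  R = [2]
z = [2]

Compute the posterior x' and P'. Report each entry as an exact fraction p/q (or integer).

x̄ = F·x = [4, 8, -4]
P̄ = F·P·Fᵀ + Q = [75 -18 24; -18 40 -16; 24 -16 21]
y = z − H·x̄ = [42]
S = H·P̄·Hᵀ + R = [530]
K = P̄·Hᵀ·S⁻¹ = [-24/265; -58/265; 21/265]
x' = x̄ + K·y = [52/265, -316/265, -178/265]
P' = (I − K·H)·P̄ = [18723/265 -7554/265 7368/265; -7554/265 3872/265 -1804/265; 7368/265 -1804/265 4683/265]

x' = [52/265, -316/265, -178/265]
P' = [18723/265 -7554/265 7368/265; -7554/265 3872/265 -1804/265; 7368/265 -1804/265 4683/265]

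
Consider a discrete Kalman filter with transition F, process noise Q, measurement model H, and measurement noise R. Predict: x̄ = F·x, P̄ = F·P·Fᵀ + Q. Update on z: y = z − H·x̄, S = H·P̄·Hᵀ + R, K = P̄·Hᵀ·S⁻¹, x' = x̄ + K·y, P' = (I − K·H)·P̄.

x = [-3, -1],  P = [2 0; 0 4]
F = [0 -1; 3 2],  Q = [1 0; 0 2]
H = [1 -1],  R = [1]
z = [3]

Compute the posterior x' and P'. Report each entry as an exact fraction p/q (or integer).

x̄ = F·x = [1, -11]
P̄ = F·P·Fᵀ + Q = [5 -8; -8 36]
y = z − H·x̄ = [-9]
S = H·P̄·Hᵀ + R = [58]
K = P̄·Hᵀ·S⁻¹ = [13/58; -22/29]
x' = x̄ + K·y = [-59/58, -121/29]
P' = (I − K·H)·P̄ = [121/58 54/29; 54/29 76/29]

x' = [-59/58, -121/29]
P' = [121/58 54/29; 54/29 76/29]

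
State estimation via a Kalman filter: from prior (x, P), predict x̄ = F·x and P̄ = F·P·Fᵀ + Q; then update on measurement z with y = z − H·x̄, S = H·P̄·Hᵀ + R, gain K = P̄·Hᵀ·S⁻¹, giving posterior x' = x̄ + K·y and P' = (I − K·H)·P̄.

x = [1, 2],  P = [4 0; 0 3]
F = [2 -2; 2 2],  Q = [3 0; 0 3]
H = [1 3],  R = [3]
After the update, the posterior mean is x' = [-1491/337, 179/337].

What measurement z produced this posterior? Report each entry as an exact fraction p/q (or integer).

x̄ = F·x = [-2, 6]
P̄ = F·P·Fᵀ + Q = [31 4; 4 31]
S = H·P̄·Hᵀ + R = [337]
K = P̄·Hᵀ·S⁻¹ = [43/337; 97/337]
x' − x̄ = [-817/337, -1843/337] = K·y
y = (KᵀK)⁻¹·Kᵀ·(x' − x̄) = [-19]
z = y + H·x̄ = [-19] + [16] = [-3]

z = [-3]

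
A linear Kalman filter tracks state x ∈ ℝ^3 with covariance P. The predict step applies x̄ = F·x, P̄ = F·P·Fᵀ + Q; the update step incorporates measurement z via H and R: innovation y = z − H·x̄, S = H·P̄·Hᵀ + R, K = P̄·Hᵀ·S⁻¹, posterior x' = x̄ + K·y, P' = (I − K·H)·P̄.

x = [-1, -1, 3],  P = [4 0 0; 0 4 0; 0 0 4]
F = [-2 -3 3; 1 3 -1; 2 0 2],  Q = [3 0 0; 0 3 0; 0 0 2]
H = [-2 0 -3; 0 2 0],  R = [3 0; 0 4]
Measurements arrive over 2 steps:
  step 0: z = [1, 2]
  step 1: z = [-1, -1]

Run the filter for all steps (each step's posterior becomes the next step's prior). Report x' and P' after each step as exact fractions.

step 0: x̄ = F·x = [14, -7, 4]
step 0: P̄ = F·P·Fᵀ + Q = [91 -56 8; -56 47 0; 8 0 34]
step 0: y = z − H·x̄ = [41, 16]
step 0: S = H·P̄·Hᵀ + R = [769 224; 224 192]
step 0: K = P̄·Hᵀ·S⁻¹ = [-226/1523 -2499/6092; 7/1523 23599/48736; -354/1523 413/1523]
step 0: x' = x̄ + K·y = [2060/1523, 2851/3046, -1814/1523]
step 0: P' = (I − K·H)·P̄ = [22065/1523 -2499/3046 -14484/1523; -2499/3046 23599/24368 826/1523; -14484/1523 826/1523 10010/1523]
step 1: x̄ = F·x = [-27677/3046, 16301/3046, 492/1523]
step 1: P̄ = F·P·Fᵀ + Q = [5442231/24368 -2219151/24368 -54627/1523; -2219151/24368 1062935/24368 21569/1523; -54627/1523 21569/1523 15474/1523]
step 1: y = z − H·x̄ = [-27724/1523, -17824/1523]
step 1: S = H·P̄·Hᵀ + R = [3395475/6092 1701495/6092; 1701495/6092 1087303/6092]
step 1: K = P̄·Hᵀ·S⁻¹ = [-19587802/43599525 -1845351/5813270; 75622/2906635 520963/1162654; -1112206/43599525 577306/2906635]
step 1: x' = x̄ + K·y = [244762597/87199050, -2127547/5813270, -67014292/43599525]
step 1: P' = (I − K·H)·P̄ = [191650382/14533175 -1845351/2906635 -121237654/14533175; -1845351/2906635 520963/581327 1154612/2906635; -121237654/14533175 1154612/2906635 81195838/14533175]

step 0: x' = [2060/1523, 2851/3046, -1814/1523], P' = [22065/1523 -2499/3046 -14484/1523; -2499/3046 23599/24368 826/1523; -14484/1523 826/1523 10010/1523]
step 1: x' = [244762597/87199050, -2127547/5813270, -67014292/43599525], P' = [191650382/14533175 -1845351/2906635 -121237654/14533175; -1845351/2906635 520963/581327 1154612/2906635; -121237654/14533175 1154612/2906635 81195838/14533175]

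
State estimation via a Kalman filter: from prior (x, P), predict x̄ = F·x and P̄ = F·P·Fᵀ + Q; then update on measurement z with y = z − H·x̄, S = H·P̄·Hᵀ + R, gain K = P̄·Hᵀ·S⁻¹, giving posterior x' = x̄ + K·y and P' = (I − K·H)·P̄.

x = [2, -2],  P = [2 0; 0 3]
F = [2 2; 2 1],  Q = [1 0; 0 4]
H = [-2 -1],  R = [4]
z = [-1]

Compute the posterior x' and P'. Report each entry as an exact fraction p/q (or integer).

x̄ = F·x = [0, 2]
P̄ = F·P·Fᵀ + Q = [21 14; 14 15]
y = z − H·x̄ = [1]
S = H·P̄·Hᵀ + R = [159]
K = P̄·Hᵀ·S⁻¹ = [-56/159; -43/159]
x' = x̄ + K·y = [-56/159, 275/159]
P' = (I − K·H)·P̄ = [203/159 -182/159; -182/159 536/159]

x' = [-56/159, 275/159]
P' = [203/159 -182/159; -182/159 536/159]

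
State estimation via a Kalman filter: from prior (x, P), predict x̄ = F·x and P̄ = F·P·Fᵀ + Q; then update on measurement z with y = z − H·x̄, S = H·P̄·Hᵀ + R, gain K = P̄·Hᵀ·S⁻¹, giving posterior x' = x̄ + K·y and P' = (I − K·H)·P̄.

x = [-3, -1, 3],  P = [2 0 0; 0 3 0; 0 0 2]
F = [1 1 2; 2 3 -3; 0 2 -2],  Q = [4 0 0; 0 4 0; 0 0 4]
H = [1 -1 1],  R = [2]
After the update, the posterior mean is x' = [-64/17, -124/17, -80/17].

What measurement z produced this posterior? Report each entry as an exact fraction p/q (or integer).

x̄ = F·x = [2, -18, -8]
P̄ = F·P·Fᵀ + Q = [17 1 -2; 1 57 30; -2 30 24]
S = H·P̄·Hᵀ + R = [34]
K = P̄·Hᵀ·S⁻¹ = [7/17; -13/17; -4/17]
x' − x̄ = [-98/17, 182/17, 56/17] = K·y
y = (KᵀK)⁻¹·Kᵀ·(x' − x̄) = [-14]
z = y + H·x̄ = [-14] + [12] = [-2]

z = [-2]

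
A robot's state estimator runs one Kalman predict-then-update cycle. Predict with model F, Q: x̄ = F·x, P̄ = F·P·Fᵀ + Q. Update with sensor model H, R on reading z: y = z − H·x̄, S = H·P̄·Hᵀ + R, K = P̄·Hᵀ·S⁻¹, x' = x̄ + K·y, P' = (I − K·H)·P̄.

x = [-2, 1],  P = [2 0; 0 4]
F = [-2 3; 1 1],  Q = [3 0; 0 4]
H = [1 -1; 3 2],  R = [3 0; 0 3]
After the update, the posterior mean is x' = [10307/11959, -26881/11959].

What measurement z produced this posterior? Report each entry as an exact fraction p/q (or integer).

z = [3, -2]

x̄ = F·x = [7, -1]
P̄ = F·P·Fᵀ + Q = [47 8; 8 10]
S = H·P̄·Hᵀ + R = [44 113; 113 562]
K = P̄·Hᵀ·S⁻¹ = [4177/11959 2501/11959; -6096/11959 2162/11959]
x' − x̄ = [-73406/11959, -14922/11959] = K·y
y = (KᵀK)⁻¹·Kᵀ·(x' − x̄) = [-5, -21]
z = y + H·x̄ = [-5, -21] + [8, 19] = [3, -2]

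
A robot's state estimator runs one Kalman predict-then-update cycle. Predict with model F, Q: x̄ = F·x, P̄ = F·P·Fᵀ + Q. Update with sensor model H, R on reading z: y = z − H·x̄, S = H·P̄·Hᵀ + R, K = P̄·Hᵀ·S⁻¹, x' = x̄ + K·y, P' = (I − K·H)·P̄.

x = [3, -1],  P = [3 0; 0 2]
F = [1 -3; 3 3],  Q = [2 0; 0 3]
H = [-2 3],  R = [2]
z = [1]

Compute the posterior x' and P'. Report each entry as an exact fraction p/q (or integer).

x̄ = F·x = [6, 6]
P̄ = F·P·Fᵀ + Q = [23 -9; -9 48]
y = z − H·x̄ = [-5]
S = H·P̄·Hᵀ + R = [634]
K = P̄·Hᵀ·S⁻¹ = [-73/634; 81/317]
x' = x̄ + K·y = [4169/634, 1497/317]
P' = (I − K·H)·P̄ = [9253/634 3060/317; 3060/317 2094/317]

x' = [4169/634, 1497/317]
P' = [9253/634 3060/317; 3060/317 2094/317]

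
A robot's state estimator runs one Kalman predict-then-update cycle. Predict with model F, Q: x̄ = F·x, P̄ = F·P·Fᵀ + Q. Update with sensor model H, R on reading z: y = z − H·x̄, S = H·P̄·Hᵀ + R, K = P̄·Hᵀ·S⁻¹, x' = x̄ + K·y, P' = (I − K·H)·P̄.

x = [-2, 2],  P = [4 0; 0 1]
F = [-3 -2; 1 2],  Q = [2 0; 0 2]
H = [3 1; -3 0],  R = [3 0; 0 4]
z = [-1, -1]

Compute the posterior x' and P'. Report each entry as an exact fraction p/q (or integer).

x' = [-73/379, 1882/1895]
P' = [116/379 -216/379; -216/379 5226/1895]

x̄ = F·x = [2, 2]
P̄ = F·P·Fᵀ + Q = [42 -16; -16 10]
y = z − H·x̄ = [-9, 5]
S = H·P̄·Hᵀ + R = [295 -330; -330 382]
K = P̄·Hᵀ·S⁻¹ = [44/379 -87/379; 662/1895 162/379]
x' = x̄ + K·y = [-73/379, 1882/1895]
P' = (I − K·H)·P̄ = [116/379 -216/379; -216/379 5226/1895]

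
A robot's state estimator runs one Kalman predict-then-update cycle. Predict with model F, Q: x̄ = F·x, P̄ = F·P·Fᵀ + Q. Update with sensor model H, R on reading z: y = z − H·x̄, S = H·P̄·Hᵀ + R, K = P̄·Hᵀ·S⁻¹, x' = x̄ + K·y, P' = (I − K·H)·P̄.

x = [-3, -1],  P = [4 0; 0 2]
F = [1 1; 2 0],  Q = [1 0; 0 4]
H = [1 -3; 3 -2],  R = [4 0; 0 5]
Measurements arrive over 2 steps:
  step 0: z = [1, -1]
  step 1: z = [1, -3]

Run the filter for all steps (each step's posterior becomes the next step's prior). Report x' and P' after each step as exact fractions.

step 0: x' = [-741/661, -586/661], P' = [4776/4627 3124/4627; 3124/4627 3516/4627]
step 1: x' = [-11364391/6931067, -6661246/6931067], P' = [6596312/6931067 4288228/6931067; 4288228/6931067 4928172/6931067]

step 0: x̄ = F·x = [-4, -6]
step 0: P̄ = F·P·Fᵀ + Q = [7 8; 8 20]
step 0: y = z − H·x̄ = [-13, -1]
step 0: S = H·P̄·Hᵀ + R = [143 53; 53 52]
step 0: K = P̄·Hᵀ·S⁻¹ = [-1149/4627 1616/4627; -1856/4627 468/4627]
step 0: x' = x̄ + K·y = [-741/661, -586/661]
step 0: P' = (I − K·H)·P̄ = [4776/4627 3124/4627; 3124/4627 3516/4627]
step 1: x̄ = F·x = [-1327/661, -1482/661]
step 1: P̄ = F·P·Fᵀ + Q = [19167/4627 15800/4627; 15800/4627 37612/4627]
step 1: y = z − H·x̄ = [-2458/661, -966/661]
step 1: S = H·P̄·Hᵀ + R = [281383/4627 109373/4627; 109373/4627 156486/4627]
step 1: K = P̄·Hᵀ·S⁻¹ = [-142463/630097 2242496/6931067; -238552/630097 601668/6931067]
step 1: x' = x̄ + K·y = [-11364391/6931067, -6661246/6931067]
step 1: P' = (I − K·H)·P̄ = [6596312/6931067 4288228/6931067; 4288228/6931067 4928172/6931067]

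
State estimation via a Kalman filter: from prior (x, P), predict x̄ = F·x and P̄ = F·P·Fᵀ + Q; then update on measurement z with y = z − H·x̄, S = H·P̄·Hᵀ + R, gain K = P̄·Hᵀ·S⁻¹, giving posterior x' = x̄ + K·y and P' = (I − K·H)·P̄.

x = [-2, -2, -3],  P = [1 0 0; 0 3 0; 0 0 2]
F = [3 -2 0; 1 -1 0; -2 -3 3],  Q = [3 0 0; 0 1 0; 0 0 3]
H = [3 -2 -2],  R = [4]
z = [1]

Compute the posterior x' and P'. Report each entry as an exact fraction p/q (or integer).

x' = [-13/14, 3/28, -27/14]
P' = [143/7 121/14 457/21; 121/14 139/28 335/42; 457/21 335/42 1595/63]

x̄ = F·x = [-2, 0, 1]
P̄ = F·P·Fᵀ + Q = [24 9 12; 9 5 7; 12 7 52]
y = z − H·x̄ = [9]
S = H·P̄·Hᵀ + R = [252]
K = P̄·Hᵀ·S⁻¹ = [5/42; 1/84; -41/126]
x' = x̄ + K·y = [-13/14, 3/28, -27/14]
P' = (I − K·H)·P̄ = [143/7 121/14 457/21; 121/14 139/28 335/42; 457/21 335/42 1595/63]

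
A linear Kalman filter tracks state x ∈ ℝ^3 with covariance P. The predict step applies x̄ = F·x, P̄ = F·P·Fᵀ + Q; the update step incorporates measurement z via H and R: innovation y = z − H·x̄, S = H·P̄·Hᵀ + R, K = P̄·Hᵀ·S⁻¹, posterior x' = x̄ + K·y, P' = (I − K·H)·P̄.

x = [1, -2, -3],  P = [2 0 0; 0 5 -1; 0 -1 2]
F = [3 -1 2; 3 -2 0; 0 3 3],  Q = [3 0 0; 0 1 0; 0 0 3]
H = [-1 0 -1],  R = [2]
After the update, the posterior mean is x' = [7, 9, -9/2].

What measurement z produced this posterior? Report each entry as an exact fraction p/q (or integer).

x̄ = F·x = [-1, 7, -15]
P̄ = F·P·Fᵀ + Q = [38 32 -6; 32 39 -24; -6 -24 48]
S = H·P̄·Hᵀ + R = [76]
K = P̄·Hᵀ·S⁻¹ = [-8/19; -2/19; -21/38]
x' − x̄ = [8, 2, 21/2] = K·y
y = (KᵀK)⁻¹·Kᵀ·(x' − x̄) = [-19]
z = y + H·x̄ = [-19] + [16] = [-3]

z = [-3]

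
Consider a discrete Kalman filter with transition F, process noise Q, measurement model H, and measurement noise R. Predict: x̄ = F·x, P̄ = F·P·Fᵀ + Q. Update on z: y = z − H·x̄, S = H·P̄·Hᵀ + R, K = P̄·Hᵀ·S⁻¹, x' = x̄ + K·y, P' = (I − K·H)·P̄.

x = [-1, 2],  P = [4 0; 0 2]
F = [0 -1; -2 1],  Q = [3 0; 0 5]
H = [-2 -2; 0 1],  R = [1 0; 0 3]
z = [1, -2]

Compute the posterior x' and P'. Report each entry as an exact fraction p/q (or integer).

x̄ = F·x = [-2, 4]
P̄ = F·P·Fᵀ + Q = [5 -2; -2 23]
y = z − H·x̄ = [5, -6]
S = H·P̄·Hᵀ + R = [97 -42; -42 26]
K = P̄·Hᵀ·S⁻¹ = [-120/379 -223/379; -63/379 467/758]
x' = x̄ + K·y = [-20/379, -200/379]
P' = (I − K·H)·P̄ = [729/379 -669/379; -669/379 1401/758]

x' = [-20/379, -200/379]
P' = [729/379 -669/379; -669/379 1401/758]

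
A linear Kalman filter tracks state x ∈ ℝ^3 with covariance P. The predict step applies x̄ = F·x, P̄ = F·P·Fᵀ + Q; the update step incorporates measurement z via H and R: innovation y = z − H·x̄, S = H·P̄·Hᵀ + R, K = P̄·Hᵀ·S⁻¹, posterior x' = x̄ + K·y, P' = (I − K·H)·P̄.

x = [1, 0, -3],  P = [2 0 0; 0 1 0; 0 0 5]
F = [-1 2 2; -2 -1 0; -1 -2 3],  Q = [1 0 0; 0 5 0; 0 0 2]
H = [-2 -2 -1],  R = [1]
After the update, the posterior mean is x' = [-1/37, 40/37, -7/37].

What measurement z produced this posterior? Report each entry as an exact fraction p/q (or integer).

x̄ = F·x = [-7, -2, -10]
P̄ = F·P·Fᵀ + Q = [27 2 28; 2 14 6; 28 6 53]
S = H·P̄·Hᵀ + R = [370]
K = P̄·Hᵀ·S⁻¹ = [-43/185; -19/185; -121/370]
x' − x̄ = [258/37, 114/37, 363/37] = K·y
y = (KᵀK)⁻¹·Kᵀ·(x' − x̄) = [-30]
z = y + H·x̄ = [-30] + [28] = [-2]

z = [-2]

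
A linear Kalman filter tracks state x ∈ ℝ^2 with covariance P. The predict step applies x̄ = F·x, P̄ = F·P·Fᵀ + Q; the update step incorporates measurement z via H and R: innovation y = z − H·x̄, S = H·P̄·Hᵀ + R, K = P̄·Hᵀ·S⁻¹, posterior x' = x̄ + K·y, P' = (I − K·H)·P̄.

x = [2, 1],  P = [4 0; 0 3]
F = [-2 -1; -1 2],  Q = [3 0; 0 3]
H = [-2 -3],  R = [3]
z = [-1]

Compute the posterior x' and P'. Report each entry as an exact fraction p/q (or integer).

x̄ = F·x = [-5, 0]
P̄ = F·P·Fᵀ + Q = [22 2; 2 19]
y = z − H·x̄ = [-11]
S = H·P̄·Hᵀ + R = [286]
K = P̄·Hᵀ·S⁻¹ = [-25/143; -61/286]
x' = x̄ + K·y = [-40/13, 61/26]
P' = (I − K·H)·P̄ = [1896/143 -1239/143; -1239/143 1713/286]

x' = [-40/13, 61/26]
P' = [1896/143 -1239/143; -1239/143 1713/286]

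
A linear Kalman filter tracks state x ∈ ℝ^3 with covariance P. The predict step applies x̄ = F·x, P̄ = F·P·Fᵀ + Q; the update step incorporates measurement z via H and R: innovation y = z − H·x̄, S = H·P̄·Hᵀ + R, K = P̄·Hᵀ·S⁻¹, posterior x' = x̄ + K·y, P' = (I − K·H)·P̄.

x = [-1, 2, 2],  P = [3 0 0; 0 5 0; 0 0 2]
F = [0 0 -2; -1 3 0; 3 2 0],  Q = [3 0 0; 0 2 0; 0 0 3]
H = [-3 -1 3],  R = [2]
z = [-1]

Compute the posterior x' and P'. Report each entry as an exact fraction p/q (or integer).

x' = [-1603/475, 3208/475, -686/475]
P' = [4136/475 429/475 4257/475; 429/475 23581/475 8298/475; 4257/475 8298/475 7109/475]

x̄ = F·x = [-4, 7, 1]
P̄ = F·P·Fᵀ + Q = [11 0 0; 0 50 21; 0 21 50]
y = z − H·x̄ = [-9]
S = H·P̄·Hᵀ + R = [475]
K = P̄·Hᵀ·S⁻¹ = [-33/475; 13/475; 129/475]
x' = x̄ + K·y = [-1603/475, 3208/475, -686/475]
P' = (I − K·H)·P̄ = [4136/475 429/475 4257/475; 429/475 23581/475 8298/475; 4257/475 8298/475 7109/475]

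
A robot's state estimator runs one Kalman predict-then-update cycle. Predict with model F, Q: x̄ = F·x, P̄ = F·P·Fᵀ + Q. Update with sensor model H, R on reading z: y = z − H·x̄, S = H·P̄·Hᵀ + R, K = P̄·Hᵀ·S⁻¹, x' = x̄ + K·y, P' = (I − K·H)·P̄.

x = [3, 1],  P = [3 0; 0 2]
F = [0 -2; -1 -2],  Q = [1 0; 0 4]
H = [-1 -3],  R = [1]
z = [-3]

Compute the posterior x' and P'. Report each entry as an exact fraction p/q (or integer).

x̄ = F·x = [-2, -5]
P̄ = F·P·Fᵀ + Q = [9 8; 8 15]
y = z − H·x̄ = [-20]
S = H·P̄·Hᵀ + R = [193]
K = P̄·Hᵀ·S⁻¹ = [-33/193; -53/193]
x' = x̄ + K·y = [274/193, 95/193]
P' = (I − K·H)·P̄ = [648/193 -205/193; -205/193 86/193]

x' = [274/193, 95/193]
P' = [648/193 -205/193; -205/193 86/193]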